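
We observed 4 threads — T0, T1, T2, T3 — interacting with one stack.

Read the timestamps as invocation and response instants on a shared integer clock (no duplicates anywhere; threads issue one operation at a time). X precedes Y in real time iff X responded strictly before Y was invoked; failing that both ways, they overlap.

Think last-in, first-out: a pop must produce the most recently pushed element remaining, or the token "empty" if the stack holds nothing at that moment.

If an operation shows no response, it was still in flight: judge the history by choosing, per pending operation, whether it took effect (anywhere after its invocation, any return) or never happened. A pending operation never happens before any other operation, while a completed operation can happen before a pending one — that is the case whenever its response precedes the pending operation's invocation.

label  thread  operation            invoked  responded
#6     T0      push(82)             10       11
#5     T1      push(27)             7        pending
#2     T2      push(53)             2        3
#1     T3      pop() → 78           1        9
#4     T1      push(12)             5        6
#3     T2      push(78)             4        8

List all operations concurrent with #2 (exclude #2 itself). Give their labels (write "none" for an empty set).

#1

#2 spans [2,3]; an op avoiding the whole window 2..3 is ordered, any other is concurrent
#1 [1,9]: concurrent
#3 [4,8]: after
#4 [5,6]: after
#5 [7,…): after
#6 [10,11]: after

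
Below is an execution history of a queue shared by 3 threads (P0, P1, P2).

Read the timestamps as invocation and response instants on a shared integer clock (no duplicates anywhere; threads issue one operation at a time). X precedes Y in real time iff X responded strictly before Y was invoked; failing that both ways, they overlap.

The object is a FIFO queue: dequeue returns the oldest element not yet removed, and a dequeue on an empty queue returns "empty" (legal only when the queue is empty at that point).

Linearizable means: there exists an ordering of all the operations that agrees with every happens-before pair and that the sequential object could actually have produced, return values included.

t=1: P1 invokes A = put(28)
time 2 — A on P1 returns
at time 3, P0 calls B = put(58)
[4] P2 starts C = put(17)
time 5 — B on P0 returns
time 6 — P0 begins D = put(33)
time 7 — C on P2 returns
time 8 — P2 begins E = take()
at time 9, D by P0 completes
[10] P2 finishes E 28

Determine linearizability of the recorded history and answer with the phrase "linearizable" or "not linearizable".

linearizable

a witness: A, B, C, D, E
after step 1 (A put(28)): queue <28>
after step 2 (B put(58)): queue <28,58>
after step 3 (C put(17)): queue <28,58,17>
after step 4 (D put(33)): queue <28,58,17,33>
after step 5 (E take() → 28): queue <58,17,33>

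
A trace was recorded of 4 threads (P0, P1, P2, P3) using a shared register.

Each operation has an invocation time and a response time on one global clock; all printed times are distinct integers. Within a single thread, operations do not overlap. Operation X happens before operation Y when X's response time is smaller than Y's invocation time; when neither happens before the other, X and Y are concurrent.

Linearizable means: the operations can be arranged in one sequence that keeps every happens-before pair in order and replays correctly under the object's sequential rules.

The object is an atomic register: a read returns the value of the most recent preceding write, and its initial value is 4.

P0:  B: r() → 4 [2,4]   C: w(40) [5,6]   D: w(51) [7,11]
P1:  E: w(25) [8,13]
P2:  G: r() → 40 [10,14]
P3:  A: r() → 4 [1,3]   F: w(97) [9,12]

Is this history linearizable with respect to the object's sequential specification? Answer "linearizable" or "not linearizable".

linearizable

a witness: A, B, C, G, D, E, F
after step 1 (A r() → 4): value 4
after step 2 (B r() → 4): value 4
after step 3 (C w(40)): value 40
after step 4 (G r() → 40): value 40
after step 5 (D w(51)): value 51
after step 6 (E w(25)): value 25
after step 7 (F w(97)): value 97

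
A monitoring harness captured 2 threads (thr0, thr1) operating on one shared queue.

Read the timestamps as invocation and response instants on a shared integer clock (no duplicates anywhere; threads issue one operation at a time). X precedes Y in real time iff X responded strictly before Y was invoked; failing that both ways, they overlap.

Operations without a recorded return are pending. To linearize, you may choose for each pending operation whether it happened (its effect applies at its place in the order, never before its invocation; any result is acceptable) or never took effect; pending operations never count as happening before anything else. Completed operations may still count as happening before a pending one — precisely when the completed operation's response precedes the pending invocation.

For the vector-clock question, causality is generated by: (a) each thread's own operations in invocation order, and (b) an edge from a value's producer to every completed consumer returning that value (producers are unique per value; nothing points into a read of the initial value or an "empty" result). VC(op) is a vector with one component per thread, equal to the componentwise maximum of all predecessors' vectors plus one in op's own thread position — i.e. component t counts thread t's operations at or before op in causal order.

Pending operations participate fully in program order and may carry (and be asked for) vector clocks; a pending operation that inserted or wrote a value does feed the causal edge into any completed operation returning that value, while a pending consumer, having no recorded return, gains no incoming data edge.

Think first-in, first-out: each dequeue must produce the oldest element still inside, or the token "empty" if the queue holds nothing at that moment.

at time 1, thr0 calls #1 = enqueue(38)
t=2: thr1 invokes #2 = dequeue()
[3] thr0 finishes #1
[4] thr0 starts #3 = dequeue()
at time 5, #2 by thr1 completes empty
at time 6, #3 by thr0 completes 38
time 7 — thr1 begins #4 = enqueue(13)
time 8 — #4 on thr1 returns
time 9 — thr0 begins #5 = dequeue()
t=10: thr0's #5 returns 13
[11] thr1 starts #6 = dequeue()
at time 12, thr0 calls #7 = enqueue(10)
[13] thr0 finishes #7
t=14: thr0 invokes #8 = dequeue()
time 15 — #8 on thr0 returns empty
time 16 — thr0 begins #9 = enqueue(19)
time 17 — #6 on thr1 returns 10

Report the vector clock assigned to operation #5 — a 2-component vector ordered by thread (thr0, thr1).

(3, 2)

VC(#2, invoked at 2): no causal predecessors; +1 on thr1 → (0, 1)
VC(#1, invoked at 1): no causal predecessors; +1 on thr0 → (1, 0)
VC(#4, invoked at 7): max of VC(#2)=(0, 1), then +1 on thread thr1 → (0, 2)
VC(#3, invoked at 4): max of VC(#1)=(1, 0), then +1 on thread thr0 → (2, 0)
VC(#5, invoked at 9): max of VC(#3)=(2, 0), VC(#4)=(0, 2), then +1 on thread thr0 → (3, 2)
VC(#7, invoked at 12): max of VC(#5)=(3, 2), then +1 on thread thr0 → (4, 2)
VC(#6, invoked at 11): max of VC(#4)=(0, 2), VC(#7)=(4, 2), then +1 on thread thr1 → (4, 3)
VC(#8, invoked at 14): max of VC(#7)=(4, 2), then +1 on thread thr0 → (5, 2)
VC(#9, invoked at 16): max of VC(#8)=(5, 2), then +1 on thread thr0 → (6, 2)
target: VC(#5) = (3, 2)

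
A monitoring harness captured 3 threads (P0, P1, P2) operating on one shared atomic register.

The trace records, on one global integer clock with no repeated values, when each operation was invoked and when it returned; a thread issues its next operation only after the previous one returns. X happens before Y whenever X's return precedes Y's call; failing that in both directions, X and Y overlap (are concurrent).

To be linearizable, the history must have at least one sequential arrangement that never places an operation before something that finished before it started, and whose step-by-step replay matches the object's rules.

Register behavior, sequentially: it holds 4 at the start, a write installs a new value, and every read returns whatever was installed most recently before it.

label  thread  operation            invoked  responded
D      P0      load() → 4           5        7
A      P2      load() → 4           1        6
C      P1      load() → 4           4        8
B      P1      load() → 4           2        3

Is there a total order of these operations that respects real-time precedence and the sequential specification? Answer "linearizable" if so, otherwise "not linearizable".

linearizable

a witness: A, B, C, D
step 1: A load() → 4 — value 4
step 2: B load() → 4 — value 4
step 3: C load() → 4 — value 4
step 4: D load() → 4 — value 4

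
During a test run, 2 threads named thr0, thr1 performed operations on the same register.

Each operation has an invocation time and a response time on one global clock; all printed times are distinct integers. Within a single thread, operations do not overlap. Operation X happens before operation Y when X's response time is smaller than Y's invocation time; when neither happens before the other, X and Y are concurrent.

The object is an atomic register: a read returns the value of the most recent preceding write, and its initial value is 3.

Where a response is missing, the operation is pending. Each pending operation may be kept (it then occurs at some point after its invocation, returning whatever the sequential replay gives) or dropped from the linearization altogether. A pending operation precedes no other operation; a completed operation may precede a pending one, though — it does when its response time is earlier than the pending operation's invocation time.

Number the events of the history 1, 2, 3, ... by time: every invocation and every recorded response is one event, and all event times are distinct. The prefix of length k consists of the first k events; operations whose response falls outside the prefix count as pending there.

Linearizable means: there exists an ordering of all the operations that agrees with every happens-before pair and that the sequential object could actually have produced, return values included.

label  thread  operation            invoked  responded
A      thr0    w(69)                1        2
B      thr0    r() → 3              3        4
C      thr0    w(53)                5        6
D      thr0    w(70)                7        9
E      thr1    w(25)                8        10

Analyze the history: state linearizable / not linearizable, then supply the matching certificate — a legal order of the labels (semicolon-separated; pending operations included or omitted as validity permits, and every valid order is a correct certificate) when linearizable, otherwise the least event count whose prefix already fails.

events 1..3 are fine; event 4 — the response of B at time 4 — makes the prefix non-linearizable
the completed operations (2 total) allow one real-time order; the register replay rejects it
for example A, B fails at step 2: B r() → 3 is not legal there

not linearizable — minimal violating prefix: 4 events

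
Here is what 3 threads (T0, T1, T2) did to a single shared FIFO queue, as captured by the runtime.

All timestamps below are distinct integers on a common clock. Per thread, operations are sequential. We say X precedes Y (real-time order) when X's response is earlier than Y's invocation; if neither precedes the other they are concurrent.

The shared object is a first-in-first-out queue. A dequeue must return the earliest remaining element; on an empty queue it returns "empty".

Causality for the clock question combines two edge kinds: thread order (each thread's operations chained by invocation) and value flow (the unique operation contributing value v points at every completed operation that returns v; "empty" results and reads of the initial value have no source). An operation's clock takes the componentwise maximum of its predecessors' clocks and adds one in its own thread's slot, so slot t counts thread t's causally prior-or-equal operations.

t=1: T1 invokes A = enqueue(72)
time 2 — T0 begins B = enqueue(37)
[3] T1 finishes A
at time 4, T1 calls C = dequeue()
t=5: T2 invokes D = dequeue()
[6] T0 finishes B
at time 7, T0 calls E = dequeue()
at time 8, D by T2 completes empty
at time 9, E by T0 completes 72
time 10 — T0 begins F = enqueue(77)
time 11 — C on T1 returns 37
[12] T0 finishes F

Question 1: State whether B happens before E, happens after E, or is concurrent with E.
before

B spans [2,6], E spans [7,9]
resp(B)=6 < inv(E)=7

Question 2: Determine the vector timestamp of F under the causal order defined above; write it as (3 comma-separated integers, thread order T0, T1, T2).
(3, 1, 0)

D, invoked 5, has no incoming edges; only T2's bump applies → (0, 0, 1)
A, invoked 1, has no incoming edges; only T1's bump applies → (0, 1, 0)
B, invoked 2, has no incoming edges; only T0's bump applies → (1, 0, 0)
merge at C (invoked 4): VC(A)=(0, 1, 0), VC(B)=(1, 0, 0), own-thread bump on T1 → (1, 2, 0)
merge at E (invoked 7): VC(A)=(0, 1, 0), VC(B)=(1, 0, 0), own-thread bump on T0 → (2, 1, 0)
merge at F (invoked 10): VC(E)=(2, 1, 0), own-thread bump on T0 → (3, 1, 0)
target: VC(F) = (3, 1, 0)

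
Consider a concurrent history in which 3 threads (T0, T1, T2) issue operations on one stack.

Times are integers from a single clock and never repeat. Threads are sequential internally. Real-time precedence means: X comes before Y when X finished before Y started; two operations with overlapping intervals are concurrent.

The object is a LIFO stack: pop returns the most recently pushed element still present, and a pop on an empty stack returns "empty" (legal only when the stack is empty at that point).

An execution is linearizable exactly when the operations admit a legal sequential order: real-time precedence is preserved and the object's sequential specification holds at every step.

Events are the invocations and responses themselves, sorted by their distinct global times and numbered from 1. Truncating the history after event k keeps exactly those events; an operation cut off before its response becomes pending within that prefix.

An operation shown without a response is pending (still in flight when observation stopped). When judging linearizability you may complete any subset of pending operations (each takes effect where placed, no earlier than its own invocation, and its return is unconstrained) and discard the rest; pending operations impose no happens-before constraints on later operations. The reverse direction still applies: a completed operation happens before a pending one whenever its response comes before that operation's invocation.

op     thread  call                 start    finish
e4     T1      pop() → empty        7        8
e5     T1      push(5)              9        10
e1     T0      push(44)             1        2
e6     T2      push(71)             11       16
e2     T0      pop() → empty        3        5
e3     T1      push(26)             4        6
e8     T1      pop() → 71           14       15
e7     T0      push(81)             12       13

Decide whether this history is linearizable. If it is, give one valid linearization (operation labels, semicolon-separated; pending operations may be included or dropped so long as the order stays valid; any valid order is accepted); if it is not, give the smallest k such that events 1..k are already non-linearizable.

events 1..4 are fine; event 5 — the response of e2 at time 5 — makes the prefix non-linearizable
the completed operations (2 total) allow one real-time order; the stack replay rejects it
include/drop combinations of the 1 pending operation (e3) were all tried; none helps
sample order e1, e2 (pending dropped) stalls at step 2 — e2 pop() → empty has no legal effect

not linearizable — minimal violating prefix: 5 events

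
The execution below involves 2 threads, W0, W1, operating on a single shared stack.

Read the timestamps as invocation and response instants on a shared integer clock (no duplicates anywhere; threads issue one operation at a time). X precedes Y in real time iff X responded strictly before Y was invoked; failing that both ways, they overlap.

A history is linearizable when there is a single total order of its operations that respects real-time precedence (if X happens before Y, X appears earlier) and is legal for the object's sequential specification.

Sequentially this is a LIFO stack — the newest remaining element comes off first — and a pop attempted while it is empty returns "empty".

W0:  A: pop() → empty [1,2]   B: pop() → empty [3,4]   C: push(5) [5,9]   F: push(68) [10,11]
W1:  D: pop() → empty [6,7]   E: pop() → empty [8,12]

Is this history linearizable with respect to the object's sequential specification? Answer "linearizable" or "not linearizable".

linearizable

witness order: A, B, D, E, C, F
after step 1 (A pop() → empty): stack <>
after step 2 (B pop() → empty): stack <>
after step 3 (D pop() → empty): stack <>
after step 4 (E pop() → empty): stack <>
after step 5 (C push(5)): stack <5>
after step 6 (F push(68)): stack <5,68>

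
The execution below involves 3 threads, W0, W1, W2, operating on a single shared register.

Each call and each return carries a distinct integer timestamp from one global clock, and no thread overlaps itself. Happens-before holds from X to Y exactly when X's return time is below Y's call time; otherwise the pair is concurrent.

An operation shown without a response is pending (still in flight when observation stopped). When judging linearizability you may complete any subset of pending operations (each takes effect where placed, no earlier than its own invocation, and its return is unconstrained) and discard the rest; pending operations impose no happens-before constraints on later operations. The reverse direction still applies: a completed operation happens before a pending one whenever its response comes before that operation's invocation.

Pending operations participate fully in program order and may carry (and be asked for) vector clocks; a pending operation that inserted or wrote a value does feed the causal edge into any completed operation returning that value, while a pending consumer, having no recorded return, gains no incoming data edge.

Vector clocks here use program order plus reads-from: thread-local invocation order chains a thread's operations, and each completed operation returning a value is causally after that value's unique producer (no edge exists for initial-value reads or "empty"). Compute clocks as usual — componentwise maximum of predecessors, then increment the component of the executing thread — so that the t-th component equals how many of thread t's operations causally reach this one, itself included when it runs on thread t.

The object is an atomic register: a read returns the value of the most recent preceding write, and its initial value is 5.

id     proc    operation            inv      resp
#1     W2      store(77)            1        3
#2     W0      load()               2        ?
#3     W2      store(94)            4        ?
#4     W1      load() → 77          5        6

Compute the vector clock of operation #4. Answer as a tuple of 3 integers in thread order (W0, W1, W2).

(0, 1, 1)

invoked at 1, #1 has no predecessors; its own W2 bump gives (0, 0, 1)
invoked at 2, #2 has no predecessors; its own W0 bump gives (1, 0, 0)
VC(#3, invoked at 4): max of VC(#1)=(0, 0, 1), then +1 on thread W2 → (0, 0, 2)
VC(#4, invoked at 5): max of VC(#1)=(0, 0, 1), then +1 on thread W1 → (0, 1, 1)
target: VC(#4) = (0, 1, 1)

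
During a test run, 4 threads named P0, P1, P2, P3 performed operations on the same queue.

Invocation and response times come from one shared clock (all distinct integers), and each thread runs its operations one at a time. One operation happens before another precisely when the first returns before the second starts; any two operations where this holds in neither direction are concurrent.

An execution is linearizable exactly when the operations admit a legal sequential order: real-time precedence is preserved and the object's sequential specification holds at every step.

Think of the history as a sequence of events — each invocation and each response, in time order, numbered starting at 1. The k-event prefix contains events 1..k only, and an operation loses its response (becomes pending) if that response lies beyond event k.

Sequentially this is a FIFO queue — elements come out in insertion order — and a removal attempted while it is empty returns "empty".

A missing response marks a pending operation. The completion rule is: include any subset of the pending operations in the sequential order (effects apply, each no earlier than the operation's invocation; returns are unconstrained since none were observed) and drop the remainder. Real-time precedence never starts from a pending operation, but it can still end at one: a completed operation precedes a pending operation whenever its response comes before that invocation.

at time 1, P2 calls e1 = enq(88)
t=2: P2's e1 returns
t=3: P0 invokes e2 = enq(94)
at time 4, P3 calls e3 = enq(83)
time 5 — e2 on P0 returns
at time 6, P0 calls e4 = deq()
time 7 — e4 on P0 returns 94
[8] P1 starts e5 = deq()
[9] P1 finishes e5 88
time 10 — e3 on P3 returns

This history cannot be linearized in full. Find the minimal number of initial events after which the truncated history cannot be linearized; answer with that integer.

a valid linearization of events 1..6 exists, for instance e1, e2:
1. e1 enq(88), leaving queue <88>
2. e2 enq(94), leaving queue <88,94>
once event 7 joins (e4's response, time 7), exhaustive search finds no witness
no escape via the 1 pending operation (e3): every completion choice fails
for example e1, e2, e4 (pending dropped) fails at step 3: e4 deq() → 94 is not legal there

7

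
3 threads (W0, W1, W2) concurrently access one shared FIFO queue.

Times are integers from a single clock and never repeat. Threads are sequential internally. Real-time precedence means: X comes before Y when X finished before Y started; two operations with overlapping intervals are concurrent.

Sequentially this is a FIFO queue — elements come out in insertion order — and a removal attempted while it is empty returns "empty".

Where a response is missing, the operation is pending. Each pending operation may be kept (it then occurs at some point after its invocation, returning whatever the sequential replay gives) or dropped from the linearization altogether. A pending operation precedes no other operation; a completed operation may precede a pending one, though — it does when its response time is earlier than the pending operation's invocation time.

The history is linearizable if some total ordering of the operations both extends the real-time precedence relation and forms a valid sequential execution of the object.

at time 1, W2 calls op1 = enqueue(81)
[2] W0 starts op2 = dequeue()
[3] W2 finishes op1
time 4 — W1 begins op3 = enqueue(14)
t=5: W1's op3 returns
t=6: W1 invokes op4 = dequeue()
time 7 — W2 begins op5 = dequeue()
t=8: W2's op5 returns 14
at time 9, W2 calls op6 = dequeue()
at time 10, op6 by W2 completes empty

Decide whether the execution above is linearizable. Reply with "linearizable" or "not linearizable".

linearizable

a witness: op1, op2, op3, op5, op4, op6
after step 1 (op1 enqueue(81)): queue <81>
after step 2 (op2 dequeue() (pending, included)): queue <>
after step 3 (op3 enqueue(14)): queue <14>
after step 4 (op5 dequeue() → 14): queue <>
after step 5 (op4 dequeue() (pending, included)): queue <>
after step 6 (op6 dequeue() → empty): queue <>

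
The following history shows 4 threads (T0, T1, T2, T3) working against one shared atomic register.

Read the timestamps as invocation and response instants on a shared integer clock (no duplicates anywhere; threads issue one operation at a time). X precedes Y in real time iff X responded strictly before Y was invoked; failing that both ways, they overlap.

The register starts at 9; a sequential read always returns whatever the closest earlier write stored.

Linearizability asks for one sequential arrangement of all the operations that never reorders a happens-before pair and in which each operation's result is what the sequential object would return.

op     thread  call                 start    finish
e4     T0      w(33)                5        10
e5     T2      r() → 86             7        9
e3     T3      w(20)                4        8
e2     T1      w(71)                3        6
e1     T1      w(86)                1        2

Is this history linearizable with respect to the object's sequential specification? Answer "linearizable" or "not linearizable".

events 1..8 are fine; event 9 — the response of e5 at time 9 — makes the prefix non-linearizable
all 3 real-time-respecting orders fail — 4 completed atomic register operations, no legal replay
include/drop combinations of the 1 pending operation (e4) were all tried; none helps
sample order e1, e2, e3, e5 (pending dropped) stalls at step 4 — e5 r() → 86 has no legal effect
sample order e1, e2, e5, e3 (pending dropped) stalls at step 3 — e5 r() → 86 has no legal effect

not linearizable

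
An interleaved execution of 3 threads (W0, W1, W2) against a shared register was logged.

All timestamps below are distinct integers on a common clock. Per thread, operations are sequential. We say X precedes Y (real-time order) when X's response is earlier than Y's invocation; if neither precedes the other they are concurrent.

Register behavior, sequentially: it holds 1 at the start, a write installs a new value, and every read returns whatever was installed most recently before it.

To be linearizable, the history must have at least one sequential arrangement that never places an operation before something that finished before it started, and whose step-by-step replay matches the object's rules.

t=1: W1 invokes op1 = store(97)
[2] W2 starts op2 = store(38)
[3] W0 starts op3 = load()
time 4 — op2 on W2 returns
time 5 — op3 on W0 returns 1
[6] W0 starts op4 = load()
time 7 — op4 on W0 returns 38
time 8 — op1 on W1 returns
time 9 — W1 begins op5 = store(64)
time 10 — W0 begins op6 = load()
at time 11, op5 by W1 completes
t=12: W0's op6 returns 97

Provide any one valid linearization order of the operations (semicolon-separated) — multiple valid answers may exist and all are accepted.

after step 1 (op3 load() → 1): value 1
after step 2 (op2 store(38)): value 38
after step 3 (op4 load() → 38): value 38
after step 4 (op1 store(97)): value 97
after step 5 (op6 load() → 97): value 97
after step 6 (op5 store(64)): value 64

op3; op2; op4; op1; op6; op5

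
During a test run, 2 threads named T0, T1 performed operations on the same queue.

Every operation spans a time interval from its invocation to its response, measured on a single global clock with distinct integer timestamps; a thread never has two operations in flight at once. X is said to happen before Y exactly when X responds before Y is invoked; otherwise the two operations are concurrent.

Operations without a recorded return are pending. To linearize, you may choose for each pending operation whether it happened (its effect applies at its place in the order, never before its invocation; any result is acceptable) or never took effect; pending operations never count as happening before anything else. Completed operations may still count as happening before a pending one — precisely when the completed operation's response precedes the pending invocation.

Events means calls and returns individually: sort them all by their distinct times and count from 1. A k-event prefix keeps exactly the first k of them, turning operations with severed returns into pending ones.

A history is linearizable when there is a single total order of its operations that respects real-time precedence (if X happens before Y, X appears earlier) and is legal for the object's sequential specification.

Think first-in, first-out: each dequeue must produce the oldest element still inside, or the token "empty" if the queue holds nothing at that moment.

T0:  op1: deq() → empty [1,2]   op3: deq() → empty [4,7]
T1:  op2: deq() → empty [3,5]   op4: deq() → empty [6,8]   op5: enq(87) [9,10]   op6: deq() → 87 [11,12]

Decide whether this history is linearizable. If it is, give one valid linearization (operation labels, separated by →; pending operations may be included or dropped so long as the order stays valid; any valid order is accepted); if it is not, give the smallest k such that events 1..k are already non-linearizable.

linearizable — witness: op1 → op2 → op3 → op4 → op5 → op6

1. op1 deq() → empty, leaving queue <>
2. op2 deq() → empty, leaving queue <>
3. op3 deq() → empty, leaving queue <>
4. op4 deq() → empty, leaving queue <>
5. op5 enq(87), leaving queue <87>
6. op6 deq() → 87, leaving queue <>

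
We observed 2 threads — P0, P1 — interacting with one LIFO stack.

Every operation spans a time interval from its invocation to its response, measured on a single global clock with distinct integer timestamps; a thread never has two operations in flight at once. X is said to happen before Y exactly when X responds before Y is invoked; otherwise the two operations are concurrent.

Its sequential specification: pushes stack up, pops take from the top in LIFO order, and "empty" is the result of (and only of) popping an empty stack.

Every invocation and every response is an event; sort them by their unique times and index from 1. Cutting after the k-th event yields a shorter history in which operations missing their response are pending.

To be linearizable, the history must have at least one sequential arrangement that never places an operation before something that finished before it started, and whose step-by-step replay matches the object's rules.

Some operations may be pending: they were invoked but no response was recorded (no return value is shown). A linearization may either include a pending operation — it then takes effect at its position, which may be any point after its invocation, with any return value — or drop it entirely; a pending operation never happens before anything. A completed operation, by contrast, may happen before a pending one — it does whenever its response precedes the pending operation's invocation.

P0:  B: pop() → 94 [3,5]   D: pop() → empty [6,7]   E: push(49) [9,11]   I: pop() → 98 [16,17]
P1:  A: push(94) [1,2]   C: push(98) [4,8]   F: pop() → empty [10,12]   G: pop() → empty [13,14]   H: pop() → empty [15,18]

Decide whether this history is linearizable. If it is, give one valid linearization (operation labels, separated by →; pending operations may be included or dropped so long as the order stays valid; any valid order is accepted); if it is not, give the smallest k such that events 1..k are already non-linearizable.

not linearizable — minimal violating prefix: 12 events

the violation lands at event 12, F's response at time 12: events 1..11 linearize, events 1..12 do not
6 orders of the 6 completed LIFO stack ops respect real time; none is legal
e.g. A, B, C, D, E, F: illegal at step 4, since D pop() → empty cannot apply there
e.g. A, B, C, D, F, E: illegal at step 4, since D pop() → empty cannot apply there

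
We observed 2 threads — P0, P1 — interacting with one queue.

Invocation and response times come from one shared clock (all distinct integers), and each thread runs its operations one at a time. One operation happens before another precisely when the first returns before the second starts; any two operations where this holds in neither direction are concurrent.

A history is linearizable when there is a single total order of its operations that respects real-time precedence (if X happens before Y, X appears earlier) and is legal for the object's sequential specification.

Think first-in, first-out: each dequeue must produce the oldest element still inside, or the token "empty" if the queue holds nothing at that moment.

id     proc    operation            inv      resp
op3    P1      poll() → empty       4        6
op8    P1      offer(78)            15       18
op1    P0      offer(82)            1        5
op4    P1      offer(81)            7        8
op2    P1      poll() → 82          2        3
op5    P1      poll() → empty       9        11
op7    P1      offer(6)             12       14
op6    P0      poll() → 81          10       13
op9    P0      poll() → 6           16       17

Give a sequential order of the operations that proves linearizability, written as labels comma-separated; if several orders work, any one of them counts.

op1, op2, op3, op4, op6, op5, op7, op8, op9

after step 1 (op1 offer(82)): queue <82>
after step 2 (op2 poll() → 82): queue <>
after step 3 (op3 poll() → empty): queue <>
after step 4 (op4 offer(81)): queue <81>
after step 5 (op6 poll() → 81): queue <>
after step 6 (op5 poll() → empty): queue <>
after step 7 (op7 offer(6)): queue <6>
after step 8 (op8 offer(78)): queue <6,78>
after step 9 (op9 poll() → 6): queue <78>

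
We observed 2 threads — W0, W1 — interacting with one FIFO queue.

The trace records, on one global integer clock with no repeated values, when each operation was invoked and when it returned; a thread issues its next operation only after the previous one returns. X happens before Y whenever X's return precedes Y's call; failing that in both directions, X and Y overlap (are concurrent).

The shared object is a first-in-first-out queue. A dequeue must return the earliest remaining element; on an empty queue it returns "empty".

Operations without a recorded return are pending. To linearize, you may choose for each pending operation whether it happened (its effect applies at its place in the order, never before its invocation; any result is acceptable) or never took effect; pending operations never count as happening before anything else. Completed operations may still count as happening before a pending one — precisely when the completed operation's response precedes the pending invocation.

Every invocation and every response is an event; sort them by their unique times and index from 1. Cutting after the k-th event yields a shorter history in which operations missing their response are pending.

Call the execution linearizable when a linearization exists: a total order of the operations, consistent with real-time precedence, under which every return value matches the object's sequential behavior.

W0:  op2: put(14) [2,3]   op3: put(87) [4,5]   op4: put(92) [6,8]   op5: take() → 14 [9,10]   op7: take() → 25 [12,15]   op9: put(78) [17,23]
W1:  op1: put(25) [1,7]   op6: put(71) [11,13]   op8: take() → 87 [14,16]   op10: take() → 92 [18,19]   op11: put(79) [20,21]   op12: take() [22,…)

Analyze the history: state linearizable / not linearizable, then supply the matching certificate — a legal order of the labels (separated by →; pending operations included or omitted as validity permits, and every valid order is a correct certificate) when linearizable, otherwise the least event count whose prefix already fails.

linearizable — witness: op2 → op1 → op3 → op4 → op5 → op6 → op7 → op8 → op9 → op10 → op11

1. op2 put(14), leaving queue <14>
2. op1 put(25), leaving queue <14,25>
3. op3 put(87), leaving queue <14,25,87>
4. op4 put(92), leaving queue <14,25,87,92>
5. op5 take() → 14, leaving queue <25,87,92>
6. op6 put(71), leaving queue <25,87,92,71>
7. op7 take() → 25, leaving queue <87,92,71>
8. op8 take() → 87, leaving queue <92,71>
9. op9 put(78), leaving queue <92,71,78>
10. op10 take() → 92, leaving queue <71,78>
11. op11 put(79), leaving queue <71,78,79>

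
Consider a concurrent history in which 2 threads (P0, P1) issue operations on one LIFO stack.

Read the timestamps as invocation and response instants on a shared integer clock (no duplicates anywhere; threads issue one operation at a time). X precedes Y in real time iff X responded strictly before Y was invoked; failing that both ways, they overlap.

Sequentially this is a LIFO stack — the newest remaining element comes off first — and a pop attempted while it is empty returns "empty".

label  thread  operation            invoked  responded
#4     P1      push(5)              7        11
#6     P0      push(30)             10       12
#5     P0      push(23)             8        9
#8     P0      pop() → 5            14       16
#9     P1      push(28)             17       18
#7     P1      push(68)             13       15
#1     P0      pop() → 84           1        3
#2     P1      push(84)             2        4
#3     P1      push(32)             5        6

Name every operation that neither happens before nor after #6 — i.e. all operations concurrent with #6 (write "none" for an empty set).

#6 runs from 10 to 12; window-overlapping ops are concurrent
#1 [1,3]: before
#2 [2,4]: before
#3 [5,6]: before
#4 [7,11]: concurrent
#5 [8,9]: before
#7 [13,15]: after
#8 [14,16]: after
#9 [17,18]: after

#4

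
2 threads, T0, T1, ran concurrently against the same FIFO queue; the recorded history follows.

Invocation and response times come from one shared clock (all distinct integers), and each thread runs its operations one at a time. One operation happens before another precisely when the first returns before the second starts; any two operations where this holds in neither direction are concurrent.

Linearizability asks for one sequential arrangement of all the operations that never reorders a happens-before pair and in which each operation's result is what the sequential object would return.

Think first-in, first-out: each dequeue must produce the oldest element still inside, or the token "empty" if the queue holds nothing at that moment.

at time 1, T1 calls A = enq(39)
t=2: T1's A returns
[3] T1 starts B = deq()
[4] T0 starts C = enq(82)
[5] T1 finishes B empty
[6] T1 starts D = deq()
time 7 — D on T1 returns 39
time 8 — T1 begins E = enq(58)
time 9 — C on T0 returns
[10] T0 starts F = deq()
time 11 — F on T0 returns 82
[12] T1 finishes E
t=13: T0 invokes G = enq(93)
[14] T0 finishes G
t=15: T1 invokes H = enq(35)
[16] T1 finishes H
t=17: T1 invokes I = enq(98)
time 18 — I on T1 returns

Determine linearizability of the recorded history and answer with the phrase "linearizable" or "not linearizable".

not linearizable

the violation lands at event 5, B's response at time 5: events 1..4 linearize, events 1..5 do not
the completed operations (2 total) allow one real-time order; the FIFO queue replay rejects it
including or dropping the 1 pending operation (C) in any combination fails
one such order, A, B (pending dropped), breaks at step 2 where B deq() → empty is illegal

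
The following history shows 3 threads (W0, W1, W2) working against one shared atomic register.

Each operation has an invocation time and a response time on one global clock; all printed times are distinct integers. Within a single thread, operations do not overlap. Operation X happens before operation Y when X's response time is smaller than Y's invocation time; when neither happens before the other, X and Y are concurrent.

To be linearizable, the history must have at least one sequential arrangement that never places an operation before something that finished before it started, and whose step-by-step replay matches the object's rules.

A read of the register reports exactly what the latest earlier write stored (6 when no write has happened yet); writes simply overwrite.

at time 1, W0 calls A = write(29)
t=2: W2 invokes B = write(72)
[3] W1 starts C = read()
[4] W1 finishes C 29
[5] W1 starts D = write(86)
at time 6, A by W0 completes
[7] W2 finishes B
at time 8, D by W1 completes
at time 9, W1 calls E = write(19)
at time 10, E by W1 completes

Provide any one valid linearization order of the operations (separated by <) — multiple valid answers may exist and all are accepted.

after step 1 (A write(29)): value 29
after step 2 (C read() → 29): value 29
after step 3 (B write(72)): value 72
after step 4 (D write(86)): value 86
after step 5 (E write(19)): value 19

A < C < B < D < E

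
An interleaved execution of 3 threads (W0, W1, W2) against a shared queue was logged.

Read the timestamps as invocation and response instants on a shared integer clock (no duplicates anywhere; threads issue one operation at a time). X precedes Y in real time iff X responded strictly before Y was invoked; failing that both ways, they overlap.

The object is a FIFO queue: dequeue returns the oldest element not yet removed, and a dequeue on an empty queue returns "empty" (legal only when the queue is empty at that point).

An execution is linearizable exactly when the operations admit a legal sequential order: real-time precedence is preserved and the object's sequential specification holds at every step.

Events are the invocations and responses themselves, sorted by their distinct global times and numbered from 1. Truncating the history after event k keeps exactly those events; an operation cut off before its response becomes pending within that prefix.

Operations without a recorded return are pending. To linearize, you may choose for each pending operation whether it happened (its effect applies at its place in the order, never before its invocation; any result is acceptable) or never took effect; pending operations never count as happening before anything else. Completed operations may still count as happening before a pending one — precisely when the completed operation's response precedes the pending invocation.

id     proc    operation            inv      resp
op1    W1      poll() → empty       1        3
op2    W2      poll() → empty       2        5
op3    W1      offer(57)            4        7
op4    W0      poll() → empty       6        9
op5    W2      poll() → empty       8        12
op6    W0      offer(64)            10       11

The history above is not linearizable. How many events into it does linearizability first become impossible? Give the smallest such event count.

events 1..11 are linearizable, e.g. via op1, op2, op3, op5, op4, op6:
1. op1 poll() → empty, leaving queue <>
2. op2 poll() → empty, leaving queue <>
3. op3 offer(57), leaving queue <57>
4. op5 poll() (pending, included), leaving queue <>
5. op4 poll() → empty, leaving queue <>
6. op6 offer(64), leaving queue <64>
at event 12 (op5's time-12 response) nothing linearizes any more
take op1, op2, op3, op4, op5, op6: step 4 already fails, because op4 poll() → empty cannot occur there
take op1, op2, op3, op4, op6, op5: step 4 already fails, because op4 poll() → empty cannot occur there

12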